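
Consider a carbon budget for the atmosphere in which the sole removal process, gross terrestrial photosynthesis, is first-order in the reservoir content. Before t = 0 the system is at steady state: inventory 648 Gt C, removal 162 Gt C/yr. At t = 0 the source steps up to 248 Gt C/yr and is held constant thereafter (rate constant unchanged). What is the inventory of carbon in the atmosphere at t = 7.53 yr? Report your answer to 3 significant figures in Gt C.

940 Gt C

The sink rate constant is k = F₀/M₀ = 162/648 = 0.2500 yr⁻¹.
Solving dM/dt = F₁ − kM with M(0) = M₀ gives M(t) = F₁/k + (M₀ − F₁/k)·e^(−kt).
F₁/k = 248/0.2500 = 992.00 Gt C; kt = 0.2500 × 7.53 = 1.883, e^(−kt) = 0.1522.
M(7.53) = 992.00 + (648 − 992.00) × 0.1522 = 992.00 − 52.36 = 939.64 Gt C.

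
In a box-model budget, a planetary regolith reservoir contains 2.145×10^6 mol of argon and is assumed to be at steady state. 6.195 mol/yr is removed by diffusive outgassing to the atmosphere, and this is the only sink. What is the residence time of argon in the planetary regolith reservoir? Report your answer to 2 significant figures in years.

350000 yr

τ = M / F = 2.145×10^6 / 6.195 = 346200 yr.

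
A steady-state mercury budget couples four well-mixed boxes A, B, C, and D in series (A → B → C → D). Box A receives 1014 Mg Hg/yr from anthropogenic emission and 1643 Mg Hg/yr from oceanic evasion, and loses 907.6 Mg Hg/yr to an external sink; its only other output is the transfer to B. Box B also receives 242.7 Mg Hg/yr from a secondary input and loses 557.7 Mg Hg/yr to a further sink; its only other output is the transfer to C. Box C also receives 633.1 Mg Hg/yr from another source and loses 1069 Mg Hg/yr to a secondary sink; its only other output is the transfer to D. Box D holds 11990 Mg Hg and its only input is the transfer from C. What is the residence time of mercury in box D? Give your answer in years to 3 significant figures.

Box A: F(A→B) = (1014 + 1643) − 907.6 = 1749.4 Mg Hg/yr.
Box B: F(B→C) = (1749.4 + 242.7) − 557.7 = 1434.4 Mg Hg/yr.
Box C: F(C→D) = (1434.4 + 633.1) − 1069 = 998.50 Mg Hg/yr.
Box D throughput = its input = 998.50 Mg Hg/yr; τ = 11990 / 998.50 = 12.01 yr.

12.0 yr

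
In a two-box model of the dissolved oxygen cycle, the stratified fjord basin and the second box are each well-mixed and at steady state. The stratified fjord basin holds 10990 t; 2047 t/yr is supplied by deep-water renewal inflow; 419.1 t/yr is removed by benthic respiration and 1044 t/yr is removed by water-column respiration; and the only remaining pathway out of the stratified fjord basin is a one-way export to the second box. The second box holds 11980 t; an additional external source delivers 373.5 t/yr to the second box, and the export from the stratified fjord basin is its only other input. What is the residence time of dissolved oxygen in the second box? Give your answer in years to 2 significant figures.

Balance the stratified fjord basin: ΣF_in = 2047.0 t/yr.
Export to the second box = ΣF_in − (419.1 + 1044) = 583.90 t/yr.
Total input to the second box = 583.90 + 373.5 = 957.40 t/yr; at steady state this equals its total output.
τ = M / F = 11980 / 957.40 = 12.51 yr.

13 yr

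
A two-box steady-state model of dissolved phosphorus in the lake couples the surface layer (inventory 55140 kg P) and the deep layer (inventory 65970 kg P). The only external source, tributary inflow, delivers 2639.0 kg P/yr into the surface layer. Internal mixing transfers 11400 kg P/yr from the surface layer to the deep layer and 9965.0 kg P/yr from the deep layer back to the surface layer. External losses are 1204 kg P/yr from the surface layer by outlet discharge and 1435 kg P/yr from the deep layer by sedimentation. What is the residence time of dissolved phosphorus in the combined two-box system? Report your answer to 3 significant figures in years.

45.9 yr

For the system as a whole, the A↔B exchange is internal and contributes nothing to the throughput; only the external sinks remove mass.
M_total = 55140 + 65970 = 121110 kg P.
ΣF_external_out = 1204 + 1435 = 2639.0 kg P/yr.
τ = M_total / ΣF_ext = 121110 / 2639.0 = 45.89 yr.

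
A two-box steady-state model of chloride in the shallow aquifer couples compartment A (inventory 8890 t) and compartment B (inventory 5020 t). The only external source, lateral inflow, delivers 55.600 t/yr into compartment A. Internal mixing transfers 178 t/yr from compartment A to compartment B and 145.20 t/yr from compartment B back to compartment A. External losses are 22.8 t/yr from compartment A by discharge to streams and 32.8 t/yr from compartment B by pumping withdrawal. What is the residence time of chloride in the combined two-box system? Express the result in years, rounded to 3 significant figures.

Treat the two boxes together as one reservoir: the mixing fluxes between them are internal recycling, so τ = ΣM / Σ(external losses).
M_total = 8890 + 5020 = 13910 t.
ΣF_external_out = 22.8 + 32.8 = 55.600 t/yr.
τ = M_total / ΣF_ext = 13910 / 55.600 = 250.2 yr.

250 yr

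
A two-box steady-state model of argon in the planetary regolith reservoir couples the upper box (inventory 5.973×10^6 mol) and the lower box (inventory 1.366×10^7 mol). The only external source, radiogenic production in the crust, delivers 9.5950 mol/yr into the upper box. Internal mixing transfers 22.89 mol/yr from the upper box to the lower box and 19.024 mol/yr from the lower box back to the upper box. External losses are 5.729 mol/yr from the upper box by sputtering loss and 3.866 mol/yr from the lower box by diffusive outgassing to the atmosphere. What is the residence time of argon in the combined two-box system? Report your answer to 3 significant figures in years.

2.05×10^6 yr

For the system as a whole, the A↔B exchange is internal and contributes nothing to the throughput; only the external sinks remove mass.
M_total = 5.973×10^6 + 1.366×10^7 = 1.9633×10^7 mol.
ΣF_external_out = 5.729 + 3.866 = 9.5950 mol/yr.
τ = M_total / ΣF_ext = 1.9633×10^7 / 9.5950 = 2.046×10^6 yr.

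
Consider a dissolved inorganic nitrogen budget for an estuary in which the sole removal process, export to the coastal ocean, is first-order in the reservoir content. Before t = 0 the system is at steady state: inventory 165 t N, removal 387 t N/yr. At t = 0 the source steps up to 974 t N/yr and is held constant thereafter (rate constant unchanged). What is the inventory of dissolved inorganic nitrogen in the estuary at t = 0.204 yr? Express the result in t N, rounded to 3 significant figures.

The sink rate constant is k = F₀/M₀ = 387/165 = 2.345 yr⁻¹.
Solving dM/dt = F₁ − kM with M(0) = M₀ gives M(t) = F₁/k + (M₀ − F₁/k)·e^(−kt).
F₁/k = 974/2.345 = 415.27 t N; kt = 2.345 × 0.204 = 0.4785, e^(−kt) = 0.6197.
M(0.204) = 415.27 + (165 − 415.27) × 0.6197 = 415.27 − 155.1 = 260.17 t N.

260 t N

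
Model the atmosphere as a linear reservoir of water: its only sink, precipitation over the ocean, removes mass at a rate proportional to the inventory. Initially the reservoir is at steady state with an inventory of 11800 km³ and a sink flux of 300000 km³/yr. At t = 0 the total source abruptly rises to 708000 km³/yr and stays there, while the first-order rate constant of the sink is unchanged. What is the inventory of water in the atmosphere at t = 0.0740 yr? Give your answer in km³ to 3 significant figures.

25400 km³

τ = M₀/F₀ = 11800/300000 = 0.03933 yr; rate constant k = 1/τ.
New steady state M_∞ = F₁/k = F₁·τ = 708000 × 0.03933 = 27848 km³.
M(t) = M_∞ + (M₀ − M_∞)·e^(−t/τ); t/τ = 0.0740/0.03933 = 1.881, so e^(−t/τ) = 0.1524.
M(t) = 27848 − 16050 × 0.1524 = 25403 km³.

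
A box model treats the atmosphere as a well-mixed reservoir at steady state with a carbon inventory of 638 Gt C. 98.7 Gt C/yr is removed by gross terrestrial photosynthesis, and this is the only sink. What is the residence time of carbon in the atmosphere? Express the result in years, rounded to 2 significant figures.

6.5 yr

τ = M / F = 638 / 98.7 = 6.464 yr.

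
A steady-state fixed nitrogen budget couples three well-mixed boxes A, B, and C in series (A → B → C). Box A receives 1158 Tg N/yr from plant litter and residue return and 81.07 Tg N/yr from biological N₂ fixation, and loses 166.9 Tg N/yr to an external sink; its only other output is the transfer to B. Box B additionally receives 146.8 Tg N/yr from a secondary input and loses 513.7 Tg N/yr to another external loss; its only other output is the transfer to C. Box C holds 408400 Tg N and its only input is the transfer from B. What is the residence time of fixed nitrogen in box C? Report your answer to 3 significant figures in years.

579 yr

Box A: F(A→B) = (1158 + 81.07) − 166.9 = 1072.2 Tg N/yr.
Box B: F(B→C) = (1072.2 + 146.8) − 513.7 = 705.27 Tg N/yr.
Box C throughput = its input = 705.27 Tg N/yr; τ = 408400 / 705.27 = 579.1 yr.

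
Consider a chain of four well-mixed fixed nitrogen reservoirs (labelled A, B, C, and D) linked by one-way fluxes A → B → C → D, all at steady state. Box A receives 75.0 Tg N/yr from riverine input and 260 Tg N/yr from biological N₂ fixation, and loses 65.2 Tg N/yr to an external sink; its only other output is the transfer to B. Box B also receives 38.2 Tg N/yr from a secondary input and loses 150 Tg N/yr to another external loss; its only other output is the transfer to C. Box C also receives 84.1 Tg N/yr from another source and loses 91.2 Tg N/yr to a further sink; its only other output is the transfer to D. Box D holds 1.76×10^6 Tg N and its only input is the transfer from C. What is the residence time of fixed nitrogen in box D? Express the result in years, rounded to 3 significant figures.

11700 yr

Box A: F(A→B) = (75.0 + 260) − 65.2 = 269.80 Tg N/yr.
Box B: F(B→C) = (269.80 + 38.2) − 150 = 158.00 Tg N/yr.
Box C: F(C→D) = (158.00 + 84.1) − 91.2 = 150.90 Tg N/yr.
Box D throughput = its input = 150.90 Tg N/yr; τ = 1.76×10^6 / 150.90 = 11660 yr.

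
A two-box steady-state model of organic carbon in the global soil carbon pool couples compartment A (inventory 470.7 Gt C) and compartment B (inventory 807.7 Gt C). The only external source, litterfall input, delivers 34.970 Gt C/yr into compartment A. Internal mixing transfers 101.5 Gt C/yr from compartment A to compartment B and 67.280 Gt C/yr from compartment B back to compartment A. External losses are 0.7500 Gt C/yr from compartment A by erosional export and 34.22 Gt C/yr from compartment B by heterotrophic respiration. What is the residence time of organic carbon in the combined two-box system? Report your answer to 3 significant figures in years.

Residence time in the combined system uses the total inventory and the total *external* removal — internal exchanges between the two boxes cancel.
M_total = 470.7 + 807.7 = 1278.4 Gt C.
ΣF_external_out = 0.7500 + 34.22 = 34.970 Gt C/yr.
τ = M_total / ΣF_ext = 1278.4 / 34.970 = 36.56 yr.

36.6 yr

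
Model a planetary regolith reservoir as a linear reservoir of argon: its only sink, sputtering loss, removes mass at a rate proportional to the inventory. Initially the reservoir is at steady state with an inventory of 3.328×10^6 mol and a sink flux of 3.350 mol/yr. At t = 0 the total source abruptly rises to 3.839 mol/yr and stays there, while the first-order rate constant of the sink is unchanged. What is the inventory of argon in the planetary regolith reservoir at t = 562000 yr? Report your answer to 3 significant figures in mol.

τ = M₀/F₀ = 3.328×10^6/3.350 = 993400 yr; rate constant k = 1/τ.
New steady state M_∞ = F₁/k = F₁·τ = 3.839 × 993400 = 3.8138×10^6 mol.
M(t) = M_∞ + (M₀ − M_∞)·e^(−t/τ); t/τ = 562000/993400 = 0.5657, so e^(−t/τ) = 0.5680.
M(t) = 3.8138×10^6 − 485800 × 0.5680 = 3.5379×10^6 mol.

3.54×10^6 mol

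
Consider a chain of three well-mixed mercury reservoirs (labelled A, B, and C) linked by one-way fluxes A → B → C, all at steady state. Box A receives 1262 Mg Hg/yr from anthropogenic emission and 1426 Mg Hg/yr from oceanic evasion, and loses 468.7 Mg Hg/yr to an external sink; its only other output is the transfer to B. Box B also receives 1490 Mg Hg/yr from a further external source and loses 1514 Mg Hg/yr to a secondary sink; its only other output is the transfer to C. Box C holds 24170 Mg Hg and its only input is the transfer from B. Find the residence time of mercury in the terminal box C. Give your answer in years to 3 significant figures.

Box A: F(A→B) = (1262 + 1426) − 468.7 = 2219.3 Mg Hg/yr.
Box B: F(B→C) = (2219.3 + 1490) − 1514 = 2195.3 Mg Hg/yr.
Box C throughput = its input = 2195.3 Mg Hg/yr; τ = 24170 / 2195.3 = 11.01 yr.

11.0 yr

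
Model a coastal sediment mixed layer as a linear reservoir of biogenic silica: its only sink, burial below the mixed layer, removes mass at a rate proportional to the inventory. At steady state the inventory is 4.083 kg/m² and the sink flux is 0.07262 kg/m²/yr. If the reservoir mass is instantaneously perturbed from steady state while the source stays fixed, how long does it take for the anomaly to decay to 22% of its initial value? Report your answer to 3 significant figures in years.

85.1 yr

For a linear reservoir the anomaly decays as exp(−t/τ) with τ = M/F = 4.083/0.07262 = 56.22 yr.
exp(−t/τ) = 0.22 ⇒ t = −τ ln(0.22) = 56.22 × 1.514 = 85.13 yr.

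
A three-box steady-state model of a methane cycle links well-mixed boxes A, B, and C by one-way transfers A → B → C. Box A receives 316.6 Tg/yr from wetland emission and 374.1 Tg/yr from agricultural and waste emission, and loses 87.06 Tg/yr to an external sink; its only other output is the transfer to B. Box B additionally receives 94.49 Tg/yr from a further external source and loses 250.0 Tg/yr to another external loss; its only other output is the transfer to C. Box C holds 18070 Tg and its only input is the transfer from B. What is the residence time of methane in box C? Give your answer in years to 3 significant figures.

Box A: F(A→B) = (316.6 + 374.1) − 87.06 = 603.64 Tg/yr.
Box B: F(B→C) = (603.64 + 94.49) − 250.0 = 448.13 Tg/yr.
Box C throughput = its input = 448.13 Tg/yr; τ = 18070 / 448.13 = 40.32 yr.

40.3 yr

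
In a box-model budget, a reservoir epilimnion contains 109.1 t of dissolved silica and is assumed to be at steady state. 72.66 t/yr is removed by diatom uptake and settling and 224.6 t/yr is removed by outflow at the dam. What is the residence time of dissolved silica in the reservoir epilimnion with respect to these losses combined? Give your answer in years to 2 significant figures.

0.37 yr

Total removal = 72.66 + 224.6 = 297.26 t/yr.
τ = M / ΣF_out = 109.1 / 297.26 = 0.3670 yr.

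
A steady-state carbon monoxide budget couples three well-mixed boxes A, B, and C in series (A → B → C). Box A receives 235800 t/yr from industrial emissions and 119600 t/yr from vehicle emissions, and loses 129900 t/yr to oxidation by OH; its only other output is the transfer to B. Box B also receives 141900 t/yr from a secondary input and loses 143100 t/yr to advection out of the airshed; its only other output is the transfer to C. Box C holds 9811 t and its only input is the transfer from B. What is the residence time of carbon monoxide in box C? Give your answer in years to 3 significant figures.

Box A: F(A→B) = (235800 + 119600) − 129900 = 225500 t/yr.
Box B: F(B→C) = (225500 + 141900) − 143100 = 224300 t/yr.
Box C throughput = its input = 224300 t/yr; τ = 9811 / 224300 = 0.04374 yr.

0.0437 yr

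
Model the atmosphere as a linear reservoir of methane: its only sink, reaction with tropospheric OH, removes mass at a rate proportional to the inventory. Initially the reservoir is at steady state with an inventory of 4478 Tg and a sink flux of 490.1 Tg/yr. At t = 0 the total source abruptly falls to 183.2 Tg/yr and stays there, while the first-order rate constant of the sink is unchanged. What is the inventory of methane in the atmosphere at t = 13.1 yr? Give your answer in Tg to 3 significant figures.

τ = M₀/F₀ = 4478/490.1 = 9.137 yr; rate constant k = 1/τ.
New steady state M_∞ = F₁/k = F₁·τ = 183.2 × 9.137 = 1673.9 Tg.
M(t) = M_∞ + (M₀ − M_∞)·e^(−t/τ); t/τ = 13.1/9.137 = 1.434, so e^(−t/τ) = 0.2384.
M(t) = 1673.9 + 2804 × 0.2384 = 2342.4 Tg.

2340 Tg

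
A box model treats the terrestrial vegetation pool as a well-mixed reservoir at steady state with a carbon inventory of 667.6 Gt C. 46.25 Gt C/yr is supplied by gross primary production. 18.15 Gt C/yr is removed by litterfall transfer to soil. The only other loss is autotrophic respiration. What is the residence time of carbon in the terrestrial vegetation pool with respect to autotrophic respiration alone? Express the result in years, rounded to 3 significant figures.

At steady state ΣF_in = ΣF_out.
ΣF_in = 46.250 Gt C/yr.
Autotrophic respiration flux = ΣF_in − (18.15) = 46.250 − 18.15 = 28.10 Gt C/yr.
τ = M / F = 667.6 / 28.10 = 23.76 yr.

23.8 yr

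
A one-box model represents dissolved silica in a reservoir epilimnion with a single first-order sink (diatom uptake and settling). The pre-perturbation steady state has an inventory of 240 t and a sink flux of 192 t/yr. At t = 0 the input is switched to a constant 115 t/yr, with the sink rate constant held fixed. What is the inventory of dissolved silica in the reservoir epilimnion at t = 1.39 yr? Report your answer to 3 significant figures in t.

τ = M₀/F₀ = 240/192 = 1.250 yr; rate constant k = 1/τ.
New steady state M_∞ = F₁/k = F₁·τ = 115 × 1.250 = 143.75 t.
M(t) = M_∞ + (M₀ − M_∞)·e^(−t/τ); t/τ = 1.39/1.250 = 1.112, so e^(−t/τ) = 0.3289.
M(t) = 143.75 + 96.25 × 0.3289 = 175.41 t.

175 t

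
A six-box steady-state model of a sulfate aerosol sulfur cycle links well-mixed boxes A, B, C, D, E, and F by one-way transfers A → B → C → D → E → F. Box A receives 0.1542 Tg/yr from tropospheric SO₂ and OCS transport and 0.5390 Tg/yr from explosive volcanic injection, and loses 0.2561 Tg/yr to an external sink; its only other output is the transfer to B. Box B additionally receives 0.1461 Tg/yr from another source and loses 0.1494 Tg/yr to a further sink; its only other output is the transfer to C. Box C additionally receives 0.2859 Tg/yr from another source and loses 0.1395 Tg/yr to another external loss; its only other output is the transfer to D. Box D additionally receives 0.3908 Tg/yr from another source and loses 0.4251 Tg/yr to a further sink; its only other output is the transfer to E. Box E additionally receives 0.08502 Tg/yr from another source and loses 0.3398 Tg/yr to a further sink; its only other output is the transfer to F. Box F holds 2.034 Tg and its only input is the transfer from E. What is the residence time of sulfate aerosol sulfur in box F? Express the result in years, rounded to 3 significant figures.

6.99 yr

Box A: F(A→B) = (0.1542 + 0.5390) − 0.2561 = 0.43710 Tg/yr.
Box B: F(B→C) = (0.43710 + 0.1461) − 0.1494 = 0.43380 Tg/yr.
Box C: F(C→D) = (0.43380 + 0.2859) − 0.1395 = 0.58020 Tg/yr.
Box D: F(D→E) = (0.58020 + 0.3908) − 0.4251 = 0.54590 Tg/yr.
Box E: F(E→F) = (0.54590 + 0.08502) − 0.3398 = 0.29112 Tg/yr.
Box F throughput = its input = 0.29112 Tg/yr; τ = 2.034 / 0.29112 = 6.987 yr.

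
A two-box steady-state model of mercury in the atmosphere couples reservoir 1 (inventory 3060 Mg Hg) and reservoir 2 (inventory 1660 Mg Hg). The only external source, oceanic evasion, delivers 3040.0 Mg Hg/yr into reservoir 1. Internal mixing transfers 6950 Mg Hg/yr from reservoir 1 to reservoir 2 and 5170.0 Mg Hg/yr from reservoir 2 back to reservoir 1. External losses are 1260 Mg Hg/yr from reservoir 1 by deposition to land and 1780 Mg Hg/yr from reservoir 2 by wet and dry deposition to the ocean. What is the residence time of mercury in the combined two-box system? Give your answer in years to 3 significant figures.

1.55 yr

Residence time in the combined system uses the total inventory and the total *external* removal — internal exchanges between the two boxes cancel.
M_total = 3060 + 1660 = 4720.0 Mg Hg.
ΣF_external_out = 1260 + 1780 = 3040.0 Mg Hg/yr.
τ = M_total / ΣF_ext = 4720.0 / 3040.0 = 1.553 yr.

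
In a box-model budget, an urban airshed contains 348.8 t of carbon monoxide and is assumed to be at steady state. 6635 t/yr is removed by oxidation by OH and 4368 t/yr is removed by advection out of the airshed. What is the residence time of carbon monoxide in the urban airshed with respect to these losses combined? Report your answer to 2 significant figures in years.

0.032 yr

Total removal = 6635 + 4368 = 11003 t/yr.
τ = M / ΣF_out = 348.8 / 11003 = 0.03170 yr.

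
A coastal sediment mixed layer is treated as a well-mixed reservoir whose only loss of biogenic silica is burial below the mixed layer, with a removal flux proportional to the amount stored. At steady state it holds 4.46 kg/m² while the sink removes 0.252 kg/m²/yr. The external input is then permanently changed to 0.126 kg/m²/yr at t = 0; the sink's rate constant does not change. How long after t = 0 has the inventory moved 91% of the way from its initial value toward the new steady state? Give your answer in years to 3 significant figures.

42.6 yr

τ = M₀/F₀ = 4.46/0.252 = 17.70 yr.
The remaining gap fraction is e^(−t/τ); 91% covered ⇒ e^(−t/τ) = 0.0900.
t = −τ ln(0.0900) = 17.70 × 2.408 = 42.62 yr.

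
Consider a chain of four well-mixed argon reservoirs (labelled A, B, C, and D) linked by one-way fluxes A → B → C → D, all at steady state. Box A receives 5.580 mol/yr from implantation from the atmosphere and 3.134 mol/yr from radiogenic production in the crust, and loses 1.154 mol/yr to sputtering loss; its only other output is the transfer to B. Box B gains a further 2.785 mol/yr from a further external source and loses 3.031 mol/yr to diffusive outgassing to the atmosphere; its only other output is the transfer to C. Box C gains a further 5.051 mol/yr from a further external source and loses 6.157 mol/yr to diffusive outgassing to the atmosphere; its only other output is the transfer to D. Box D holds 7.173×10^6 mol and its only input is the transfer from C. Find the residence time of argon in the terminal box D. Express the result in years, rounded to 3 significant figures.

Box A: F(A→B) = (5.580 + 3.134) − 1.154 = 7.5600 mol/yr.
Box B: F(B→C) = (7.5600 + 2.785) − 3.031 = 7.3140 mol/yr.
Box C: F(C→D) = (7.3140 + 5.051) − 6.157 = 6.2080 mol/yr.
Box D throughput = its input = 6.2080 mol/yr; τ = 7.173×10^6 / 6.2080 = 1.155×10^6 yr.

1.16×10^6 yr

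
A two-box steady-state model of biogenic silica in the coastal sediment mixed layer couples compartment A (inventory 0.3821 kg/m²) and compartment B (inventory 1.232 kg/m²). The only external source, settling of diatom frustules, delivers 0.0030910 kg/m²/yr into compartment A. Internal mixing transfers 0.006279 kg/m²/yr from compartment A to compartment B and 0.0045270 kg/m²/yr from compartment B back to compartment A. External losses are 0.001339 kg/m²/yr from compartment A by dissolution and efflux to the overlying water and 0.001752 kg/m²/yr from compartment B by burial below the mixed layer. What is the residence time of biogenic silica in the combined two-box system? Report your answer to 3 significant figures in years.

Residence time in the combined system uses the total inventory and the total *external* removal — internal exchanges between the two boxes cancel.
M_total = 0.3821 + 1.232 = 1.6141 kg/m².
ΣF_external_out = 0.001339 + 0.001752 = 0.0030910 kg/m²/yr.
τ = M_total / ΣF_ext = 1.6141 / 0.0030910 = 522.2 yr.

522 yr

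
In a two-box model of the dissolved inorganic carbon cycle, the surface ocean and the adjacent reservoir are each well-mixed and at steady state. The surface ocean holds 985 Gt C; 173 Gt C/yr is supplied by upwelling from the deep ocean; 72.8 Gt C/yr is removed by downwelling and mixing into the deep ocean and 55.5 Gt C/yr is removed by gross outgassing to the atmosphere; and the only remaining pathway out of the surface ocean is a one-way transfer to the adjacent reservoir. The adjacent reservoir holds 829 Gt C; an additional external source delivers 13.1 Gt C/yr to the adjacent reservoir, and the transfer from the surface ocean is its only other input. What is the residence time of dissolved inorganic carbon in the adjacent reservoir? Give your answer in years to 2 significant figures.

Balance the surface ocean: ΣF_in = 173.00 Gt C/yr.
Transfer to the adjacent reservoir = ΣF_in − (72.8 + 55.5) = 44.700 Gt C/yr.
Total input to the adjacent reservoir = 44.700 + 13.1 = 57.800 Gt C/yr; at steady state this equals its total output.
τ = M / F = 829 / 57.800 = 14.34 yr.

14 yr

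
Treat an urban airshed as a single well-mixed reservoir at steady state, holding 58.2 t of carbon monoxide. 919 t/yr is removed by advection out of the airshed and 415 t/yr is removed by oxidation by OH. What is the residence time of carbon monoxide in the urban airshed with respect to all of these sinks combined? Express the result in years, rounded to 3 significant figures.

Total removal flux = 919 + 415 = 1334.0 t/yr.
τ = M / ΣF_out = 58.2 / 1334.0 = 0.04363 yr.

0.0436 yr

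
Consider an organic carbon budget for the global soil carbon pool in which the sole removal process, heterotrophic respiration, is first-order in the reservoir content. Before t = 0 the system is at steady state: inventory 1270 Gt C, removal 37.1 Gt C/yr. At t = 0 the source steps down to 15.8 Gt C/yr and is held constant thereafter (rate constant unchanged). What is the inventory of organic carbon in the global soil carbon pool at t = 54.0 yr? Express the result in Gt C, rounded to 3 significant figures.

Residence time τ = M₀/F₀ = 34.23 yr. The eventual steady state is M_∞ = M₀·(F₁/F₀) = 1270 × 15.8/37.1 = 540.86 Gt C.
The anomaly ΔM(t) = M(t) − M_∞ decays as ΔM₀·e^(−t/τ) with ΔM₀ = 1270 − 540.86 = 729.1 Gt C.
At t = 54.0 yr, e^(−t/τ) = e^(−1.577) = 0.2065, so ΔM = 150.6 Gt C and M = 540.86 + 150.6 = 691.43 Gt C.

691 Gt C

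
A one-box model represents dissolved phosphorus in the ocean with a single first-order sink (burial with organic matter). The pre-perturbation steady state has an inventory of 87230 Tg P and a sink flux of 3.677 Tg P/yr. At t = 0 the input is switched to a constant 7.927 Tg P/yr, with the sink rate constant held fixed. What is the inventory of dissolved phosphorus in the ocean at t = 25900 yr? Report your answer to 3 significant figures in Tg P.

The sink rate constant is k = F₀/M₀ = 3.677/87230 = 4.215×10^-5 yr⁻¹.
Solving dM/dt = F₁ − kM with M(0) = M₀ gives M(t) = F₁/k + (M₀ − F₁/k)·e^(−kt).
F₁/k = 7.927/4.215×10^-5 = 188050 Tg P; kt = 4.215×10^-5 × 25900 = 1.092, e^(−kt) = 0.3356.
M(25900) = 188050 + (87230 − 188050) × 0.3356 = 188050 − 33840 = 154210 Tg P.

154000 Tg P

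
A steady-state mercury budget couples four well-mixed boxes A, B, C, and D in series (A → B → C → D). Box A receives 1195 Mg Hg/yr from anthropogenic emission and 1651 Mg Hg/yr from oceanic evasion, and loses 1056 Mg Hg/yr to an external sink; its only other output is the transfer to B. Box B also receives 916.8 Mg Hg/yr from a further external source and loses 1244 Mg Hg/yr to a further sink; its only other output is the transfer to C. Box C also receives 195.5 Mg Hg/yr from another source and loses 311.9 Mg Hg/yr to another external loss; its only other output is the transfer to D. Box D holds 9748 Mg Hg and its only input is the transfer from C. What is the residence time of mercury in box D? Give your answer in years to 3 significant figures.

7.24 yr

Box A: F(A→B) = (1195 + 1651) − 1056 = 1790.0 Mg Hg/yr.
Box B: F(B→C) = (1790.0 + 916.8) − 1244 = 1462.8 Mg Hg/yr.
Box C: F(C→D) = (1462.8 + 195.5) − 311.9 = 1346.4 Mg Hg/yr.
Box D throughput = its input = 1346.4 Mg Hg/yr; τ = 9748 / 1346.4 = 7.240 yr.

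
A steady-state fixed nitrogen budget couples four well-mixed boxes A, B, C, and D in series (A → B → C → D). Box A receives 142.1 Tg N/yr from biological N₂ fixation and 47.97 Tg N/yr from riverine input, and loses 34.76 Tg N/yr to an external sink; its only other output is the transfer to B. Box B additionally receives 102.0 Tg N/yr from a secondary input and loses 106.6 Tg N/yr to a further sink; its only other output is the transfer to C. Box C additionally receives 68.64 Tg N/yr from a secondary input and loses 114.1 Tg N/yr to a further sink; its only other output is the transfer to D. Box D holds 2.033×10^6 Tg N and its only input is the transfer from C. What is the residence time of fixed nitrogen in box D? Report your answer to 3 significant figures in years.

Box A: F(A→B) = (142.1 + 47.97) − 34.76 = 155.31 Tg N/yr.
Box B: F(B→C) = (155.31 + 102.0) − 106.6 = 150.71 Tg N/yr.
Box C: F(C→D) = (150.71 + 68.64) − 114.1 = 105.25 Tg N/yr.
Box D throughput = its input = 105.25 Tg N/yr; τ = 2.033×10^6 / 105.25 = 19320 yr.

19300 yr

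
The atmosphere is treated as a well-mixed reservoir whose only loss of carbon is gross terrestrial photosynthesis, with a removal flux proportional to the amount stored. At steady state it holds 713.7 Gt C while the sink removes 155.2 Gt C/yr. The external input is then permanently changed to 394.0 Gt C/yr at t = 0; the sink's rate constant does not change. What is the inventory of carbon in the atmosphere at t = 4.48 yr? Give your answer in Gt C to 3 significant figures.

Residence time τ = M₀/F₀ = 4.599 yr. The eventual steady state is M_∞ = M₀·(F₁/F₀) = 713.7 × 394.0/155.2 = 1811.8 Gt C.
The anomaly ΔM(t) = M(t) − M_∞ decays as ΔM₀·e^(−t/τ) with ΔM₀ = 713.7 − 1811.8 = −1098 Gt C.
At t = 4.48 yr, e^(−t/τ) = e^(−0.9742) = 0.3775, so ΔM = −414.5 Gt C and M = 1811.8 − 414.5 = 1397.3 Gt C.

1400 Gt C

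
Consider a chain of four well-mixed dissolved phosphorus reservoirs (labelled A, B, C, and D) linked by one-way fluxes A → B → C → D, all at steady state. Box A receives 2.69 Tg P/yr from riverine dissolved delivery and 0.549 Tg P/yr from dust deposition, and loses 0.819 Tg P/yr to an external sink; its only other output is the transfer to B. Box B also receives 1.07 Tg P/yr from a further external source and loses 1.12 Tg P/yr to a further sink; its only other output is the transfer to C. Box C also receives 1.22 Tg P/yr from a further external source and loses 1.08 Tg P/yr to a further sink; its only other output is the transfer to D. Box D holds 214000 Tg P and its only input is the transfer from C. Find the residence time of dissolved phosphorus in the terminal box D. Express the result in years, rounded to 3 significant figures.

85300 yr

Box A: F(A→B) = (2.69 + 0.549) − 0.819 = 2.4200 Tg P/yr.
Box B: F(B→C) = (2.4200 + 1.07) − 1.12 = 2.3700 Tg P/yr.
Box C: F(C→D) = (2.3700 + 1.22) − 1.08 = 2.5100 Tg P/yr.
Box D throughput = its input = 2.5100 Tg P/yr; τ = 214000 / 2.5100 = 85260 yr.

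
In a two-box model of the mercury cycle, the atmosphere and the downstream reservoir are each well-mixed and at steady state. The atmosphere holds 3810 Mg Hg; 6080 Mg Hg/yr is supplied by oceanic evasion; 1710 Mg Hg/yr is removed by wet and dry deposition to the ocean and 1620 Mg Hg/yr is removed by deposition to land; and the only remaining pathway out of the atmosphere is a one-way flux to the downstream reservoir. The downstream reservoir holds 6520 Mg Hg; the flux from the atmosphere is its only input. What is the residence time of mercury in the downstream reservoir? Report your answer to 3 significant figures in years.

2.37 yr

Balance the atmosphere: ΣF_in = 6080.0 Mg Hg/yr.
Flux to the downstream reservoir = ΣF_in − (1710 + 1620) = 2750.0 Mg Hg/yr.
At steady state the output of the downstream reservoir equals its input, 2750.0 Mg Hg/yr.
τ = M / F = 6520 / 2750.0 = 2.371 yr.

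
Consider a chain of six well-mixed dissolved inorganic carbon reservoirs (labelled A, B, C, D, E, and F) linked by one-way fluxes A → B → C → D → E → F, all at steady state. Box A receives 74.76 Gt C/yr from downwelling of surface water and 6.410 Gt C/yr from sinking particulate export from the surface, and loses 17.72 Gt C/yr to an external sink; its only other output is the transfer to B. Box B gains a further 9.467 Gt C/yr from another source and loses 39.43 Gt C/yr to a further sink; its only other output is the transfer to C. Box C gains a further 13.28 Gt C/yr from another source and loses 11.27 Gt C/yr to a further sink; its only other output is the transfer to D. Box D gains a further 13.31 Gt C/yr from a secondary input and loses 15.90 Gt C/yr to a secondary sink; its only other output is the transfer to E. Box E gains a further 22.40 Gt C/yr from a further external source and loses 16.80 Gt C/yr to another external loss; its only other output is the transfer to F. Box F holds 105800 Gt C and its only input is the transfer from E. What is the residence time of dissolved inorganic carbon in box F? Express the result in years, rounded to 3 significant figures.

Box A: F(A→B) = (74.76 + 6.410) − 17.72 = 63.450 Gt C/yr.
Box B: F(B→C) = (63.450 + 9.467) − 39.43 = 33.487 Gt C/yr.
Box C: F(C→D) = (33.487 + 13.28) − 11.27 = 35.497 Gt C/yr.
Box D: F(D→E) = (35.497 + 13.31) − 15.90 = 32.907 Gt C/yr.
Box E: F(E→F) = (32.907 + 22.40) − 16.80 = 38.507 Gt C/yr.
Box F throughput = its input = 38.507 Gt C/yr; τ = 105800 / 38.507 = 2748 yr.

2750 yr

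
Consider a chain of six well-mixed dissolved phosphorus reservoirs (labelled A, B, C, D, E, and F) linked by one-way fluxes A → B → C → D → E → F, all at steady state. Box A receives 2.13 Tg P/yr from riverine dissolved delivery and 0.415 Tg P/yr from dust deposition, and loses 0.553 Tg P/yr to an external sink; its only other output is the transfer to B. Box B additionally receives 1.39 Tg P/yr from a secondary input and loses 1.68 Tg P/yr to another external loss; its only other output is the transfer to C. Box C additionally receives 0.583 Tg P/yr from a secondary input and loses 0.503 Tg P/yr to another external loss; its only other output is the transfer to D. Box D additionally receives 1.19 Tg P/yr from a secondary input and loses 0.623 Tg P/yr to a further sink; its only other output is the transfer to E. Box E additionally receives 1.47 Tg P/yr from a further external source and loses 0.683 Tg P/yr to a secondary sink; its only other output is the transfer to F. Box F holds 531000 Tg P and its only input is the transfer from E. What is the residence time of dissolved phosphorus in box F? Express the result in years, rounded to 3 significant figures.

Box A: F(A→B) = (2.13 + 0.415) − 0.553 = 1.9920 Tg P/yr.
Box B: F(B→C) = (1.9920 + 1.39) − 1.68 = 1.7020 Tg P/yr.
Box C: F(C→D) = (1.7020 + 0.583) − 0.503 = 1.7820 Tg P/yr.
Box D: F(D→E) = (1.7820 + 1.19) − 0.623 = 2.3490 Tg P/yr.
Box E: F(E→F) = (2.3490 + 1.47) − 0.683 = 3.1360 Tg P/yr.
Box F throughput = its input = 3.1360 Tg P/yr; τ = 531000 / 3.1360 = 169300 yr.

169000 yr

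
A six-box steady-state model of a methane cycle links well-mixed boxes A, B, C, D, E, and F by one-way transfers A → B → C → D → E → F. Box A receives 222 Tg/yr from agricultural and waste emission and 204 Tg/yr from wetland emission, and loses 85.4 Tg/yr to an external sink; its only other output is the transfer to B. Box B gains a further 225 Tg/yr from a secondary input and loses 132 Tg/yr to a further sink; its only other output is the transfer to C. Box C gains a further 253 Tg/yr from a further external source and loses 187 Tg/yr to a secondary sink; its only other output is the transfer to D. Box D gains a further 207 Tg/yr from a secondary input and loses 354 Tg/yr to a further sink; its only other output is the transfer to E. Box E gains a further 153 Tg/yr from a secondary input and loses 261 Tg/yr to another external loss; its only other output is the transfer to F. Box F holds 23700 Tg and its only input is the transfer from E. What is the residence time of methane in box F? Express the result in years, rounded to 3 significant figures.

96.9 yr

Box A: F(A→B) = (222 + 204) − 85.4 = 340.60 Tg/yr.
Box B: F(B→C) = (340.60 + 225) − 132 = 433.60 Tg/yr.
Box C: F(C→D) = (433.60 + 253) − 187 = 499.60 Tg/yr.
Box D: F(D→E) = (499.60 + 207) − 354 = 352.60 Tg/yr.
Box E: F(E→F) = (352.60 + 153) − 261 = 244.60 Tg/yr.
Box F throughput = its input = 244.60 Tg/yr; τ = 23700 / 244.60 = 96.89 yr.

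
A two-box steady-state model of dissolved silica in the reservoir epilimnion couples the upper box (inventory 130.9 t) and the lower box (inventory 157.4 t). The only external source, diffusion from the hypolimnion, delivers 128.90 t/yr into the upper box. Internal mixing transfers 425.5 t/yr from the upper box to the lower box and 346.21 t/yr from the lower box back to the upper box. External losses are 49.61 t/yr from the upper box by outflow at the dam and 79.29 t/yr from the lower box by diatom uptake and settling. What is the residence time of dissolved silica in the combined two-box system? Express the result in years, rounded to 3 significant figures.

2.24 yr

Residence time in the combined system uses the total inventory and the total *external* removal — internal exchanges between the two boxes cancel.
M_total = 130.9 + 157.4 = 288.30 t.
ΣF_external_out = 49.61 + 79.29 = 128.90 t/yr.
τ = M_total / ΣF_ext = 288.30 / 128.90 = 2.237 yr.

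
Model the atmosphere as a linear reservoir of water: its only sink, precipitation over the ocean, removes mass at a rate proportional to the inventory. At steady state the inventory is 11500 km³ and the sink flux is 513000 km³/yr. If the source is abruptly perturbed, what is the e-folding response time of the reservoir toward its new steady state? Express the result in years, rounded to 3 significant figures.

0.0224 yr

For a linear reservoir the response time equals the residence time τ = M/F.
τ = 11500 / 513000 = 0.02242 yr.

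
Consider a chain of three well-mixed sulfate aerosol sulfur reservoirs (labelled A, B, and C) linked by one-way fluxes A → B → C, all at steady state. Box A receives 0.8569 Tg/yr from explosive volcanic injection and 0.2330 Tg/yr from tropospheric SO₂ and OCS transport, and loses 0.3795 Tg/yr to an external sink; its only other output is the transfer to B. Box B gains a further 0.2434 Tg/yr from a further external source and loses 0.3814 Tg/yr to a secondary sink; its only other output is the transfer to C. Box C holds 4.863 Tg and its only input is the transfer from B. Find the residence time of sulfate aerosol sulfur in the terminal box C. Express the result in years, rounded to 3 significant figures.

Box A: F(A→B) = (0.8569 + 0.2330) − 0.3795 = 0.71040 Tg/yr.
Box B: F(B→C) = (0.71040 + 0.2434) − 0.3814 = 0.57240 Tg/yr.
Box C throughput = its input = 0.57240 Tg/yr; τ = 4.863 / 0.57240 = 8.496 yr.

8.50 yr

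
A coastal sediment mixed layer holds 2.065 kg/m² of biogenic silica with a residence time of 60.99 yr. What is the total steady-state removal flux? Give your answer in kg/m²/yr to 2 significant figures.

F = M / τ = 2.065 / 60.99 = 0.03386 kg/m²/yr.

0.034 kg/m²/yr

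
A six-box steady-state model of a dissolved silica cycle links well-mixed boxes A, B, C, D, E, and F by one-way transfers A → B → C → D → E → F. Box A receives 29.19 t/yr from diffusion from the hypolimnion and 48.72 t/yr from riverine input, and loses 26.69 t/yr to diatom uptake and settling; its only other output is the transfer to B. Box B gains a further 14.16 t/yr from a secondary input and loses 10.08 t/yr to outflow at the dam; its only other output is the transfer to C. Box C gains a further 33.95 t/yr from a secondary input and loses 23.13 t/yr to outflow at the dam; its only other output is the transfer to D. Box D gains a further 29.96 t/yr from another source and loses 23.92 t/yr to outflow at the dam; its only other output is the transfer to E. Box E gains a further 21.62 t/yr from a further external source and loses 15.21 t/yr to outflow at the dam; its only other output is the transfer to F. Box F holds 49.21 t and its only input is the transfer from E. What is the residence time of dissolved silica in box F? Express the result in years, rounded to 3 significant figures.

0.626 yr

Box A: F(A→B) = (29.19 + 48.72) − 26.69 = 51.220 t/yr.
Box B: F(B→C) = (51.220 + 14.16) − 10.08 = 55.300 t/yr.
Box C: F(C→D) = (55.300 + 33.95) − 23.13 = 66.120 t/yr.
Box D: F(D→E) = (66.120 + 29.96) − 23.92 = 72.160 t/yr.
Box E: F(E→F) = (72.160 + 21.62) − 15.21 = 78.570 t/yr.
Box F throughput = its input = 78.570 t/yr; τ = 49.21 / 78.570 = 0.6263 yr.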